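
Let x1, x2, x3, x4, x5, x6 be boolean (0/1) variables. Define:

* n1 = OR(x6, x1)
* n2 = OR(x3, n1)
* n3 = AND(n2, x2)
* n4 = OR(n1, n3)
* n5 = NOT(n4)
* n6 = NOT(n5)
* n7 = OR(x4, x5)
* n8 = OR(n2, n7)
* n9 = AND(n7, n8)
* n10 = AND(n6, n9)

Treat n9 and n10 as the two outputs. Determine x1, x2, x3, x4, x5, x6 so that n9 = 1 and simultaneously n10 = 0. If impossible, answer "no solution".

x1=0, x2=0, x3=1, x4=1, x5=1, x6=0

Check with x1=0, x2=0, x3=1, x4=1, x5=1, x6=0:
n1 = OR(x6, x1) = OR(0, 0) = 0
n2 = OR(x3, n1) = OR(1, 0) = 1
n3 = AND(n2, x2) = AND(1, 0) = 0
n4 = OR(n1, n3) = OR(0, 0) = 0
n5 = NOT(n4) = NOT 0 = 1
n6 = NOT(n5) = NOT 1 = 0
n7 = OR(x4, x5) = OR(1, 1) = 1
n8 = OR(n2, n7) = OR(1, 1) = 1
n9 = AND(n7, n8) = AND(1, 1) = 1
n10 = AND(n6, n9) = AND(0, 1) = 0
So n9 = 1 and n10 = 0.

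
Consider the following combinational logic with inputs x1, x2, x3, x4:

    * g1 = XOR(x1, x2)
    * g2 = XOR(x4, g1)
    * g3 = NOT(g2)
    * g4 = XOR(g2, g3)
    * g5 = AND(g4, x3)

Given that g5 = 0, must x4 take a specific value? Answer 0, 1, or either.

Both values of x4 occur among assignments with g5 = 0:
  x4=0: x1=0, x2=0, x3=0, x4=0
  x4=1: x1=0, x2=0, x3=0, x4=1

either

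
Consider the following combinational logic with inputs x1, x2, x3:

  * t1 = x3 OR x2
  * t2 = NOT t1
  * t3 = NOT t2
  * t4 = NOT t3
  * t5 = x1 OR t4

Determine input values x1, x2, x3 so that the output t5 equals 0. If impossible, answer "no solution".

Check with x1=0 x2=1 x3=0:
t1 = x3 OR x2 = 0 OR 1 = 1
t2 = NOT t1 = NOT 1 = 0
t3 = NOT t2 = NOT 0 = 1
t4 = NOT t3 = NOT 1 = 0
t5 = x1 OR t4 = 0 OR 0 = 0
So t5 = 0 as required.

x1=0 x2=1 x3=0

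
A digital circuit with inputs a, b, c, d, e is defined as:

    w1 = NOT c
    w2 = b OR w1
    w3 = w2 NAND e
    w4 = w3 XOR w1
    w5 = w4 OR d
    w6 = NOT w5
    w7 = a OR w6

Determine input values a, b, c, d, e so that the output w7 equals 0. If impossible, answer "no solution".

a=0, b=1, c=0, d=0, e=1

w7 = a OR w6 must be 0, so both a = 0 and w6 = 0.
w6 = NOT w5 must be 0, so w5 = 1.
w5 = w4 OR d must be 1, so at least one of w4, d is 1.
Check with a=0, b=1, c=0, d=0, e=1:
w1 = NOT c = NOT 0 = 1
w2 = b OR w1 = 1 OR 1 = 1
w3 = w2 NAND e = 1 NAND 1 = 0
w4 = w3 XOR w1 = 0 XOR 1 = 1
w5 = w4 OR d = 1 OR 0 = 1
w6 = NOT w5 = NOT 1 = 0
w7 = a OR w6 = 0 OR 0 = 0
So w7 = 0 as required.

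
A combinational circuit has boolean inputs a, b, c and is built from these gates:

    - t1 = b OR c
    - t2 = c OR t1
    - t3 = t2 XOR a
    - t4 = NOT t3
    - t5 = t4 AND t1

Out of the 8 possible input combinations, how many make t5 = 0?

t5 = t4 AND t1 must be 0, so at least one of t4, t1 is 0.
Satisfying assignments:
  a=0, b=0, c=0
  a=0, b=0, c=1
  a=0, b=1, c=0
  a=0, b=1, c=1
  a=1, b=0, c=0

5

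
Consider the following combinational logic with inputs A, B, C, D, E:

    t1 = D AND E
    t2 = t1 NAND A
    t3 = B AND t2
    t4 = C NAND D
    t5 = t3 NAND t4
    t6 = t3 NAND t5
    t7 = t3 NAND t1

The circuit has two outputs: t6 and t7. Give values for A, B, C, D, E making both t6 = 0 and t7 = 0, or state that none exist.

Check with A=0 B=1 C=1 D=1 E=1:
t1 = D AND E = 1 AND 1 = 1
t2 = t1 NAND A = 1 NAND 0 = 1
t3 = B AND t2 = 1 AND 1 = 1
t4 = C NAND D = 1 NAND 1 = 0
t5 = t3 NAND t4 = 1 NAND 0 = 1
t6 = t3 NAND t5 = 1 NAND 1 = 0
t7 = t3 NAND t1 = 1 NAND 1 = 0
So t6 = 0 and t7 = 0.

A=0 B=1 C=1 D=1 E=1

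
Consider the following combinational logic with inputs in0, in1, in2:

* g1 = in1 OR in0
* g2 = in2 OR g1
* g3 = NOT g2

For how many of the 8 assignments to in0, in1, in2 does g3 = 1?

g3 = NOT g2 must be 1, so g2 = 0.
g2 = in2 OR g1 must be 0, so both in2 = 0 and g1 = 0.
g1 = in1 OR in0 must be 0, so both in1 = 0 and in0 = 0.
Enumerating the 8 input combinations, 1 give g3 = 1 and 7 give g3 = 0.

1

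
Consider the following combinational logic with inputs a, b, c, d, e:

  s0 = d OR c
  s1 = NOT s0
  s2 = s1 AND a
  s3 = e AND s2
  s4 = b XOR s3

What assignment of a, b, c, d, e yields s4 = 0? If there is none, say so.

a=1, b=0, c=1, d=1, e=1

s4 = b XOR s3 must be 0, so b and s3 are equal.
Check with a=1, b=0, c=1, d=1, e=1:
s0 = d OR c = 1 OR 1 = 1
s1 = NOT s0 = NOT 1 = 0
s2 = s1 AND a = 0 AND 1 = 0
s3 = e AND s2 = 1 AND 0 = 0
s4 = b XOR s3 = 0 XOR 0 = 0
So s4 = 0 as required.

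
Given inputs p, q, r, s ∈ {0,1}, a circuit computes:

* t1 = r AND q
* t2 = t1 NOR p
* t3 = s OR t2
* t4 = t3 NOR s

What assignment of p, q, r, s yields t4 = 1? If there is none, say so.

t4 = t3 NOR s must be 1, so both t3 = 0 and s = 0.
Check with p=1 q=1 r=1 s=0:
t1 = r AND q = 1 AND 1 = 1
t2 = t1 NOR p = 1 NOR 1 = 0
t3 = s OR t2 = 0 OR 0 = 0
t4 = t3 NOR s = 0 NOR 0 = 1
So t4 = 1 as required.

p=1 q=1 r=1 s=0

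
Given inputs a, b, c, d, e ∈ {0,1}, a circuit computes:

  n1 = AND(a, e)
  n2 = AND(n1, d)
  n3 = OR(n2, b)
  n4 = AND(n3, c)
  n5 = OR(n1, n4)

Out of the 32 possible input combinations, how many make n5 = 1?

n5 = OR(n1, n4) must be 1, so at least one of n1, n4 is 1.
Enumerating the 32 input combinations, 14 give n5 = 1 and 18 give n5 = 0.

14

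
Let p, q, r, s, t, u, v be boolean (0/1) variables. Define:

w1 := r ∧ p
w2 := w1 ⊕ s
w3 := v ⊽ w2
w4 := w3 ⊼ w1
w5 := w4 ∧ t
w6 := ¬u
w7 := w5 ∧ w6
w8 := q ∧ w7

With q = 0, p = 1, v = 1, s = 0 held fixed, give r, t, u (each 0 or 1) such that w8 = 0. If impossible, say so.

r=0, t=0, u=1

w8 = q ∧ w7 must be 0, so at least one of q, w7 is 0.
Check with q = 0, p = 1, v = 1, s = 0 and r=0, t=0, u=1:
w1 = r ∧ p = 0 ∧ 1 = 0
w2 = w1 ⊕ s = 0 ⊕ 0 = 0
w3 = v ⊽ w2 = 1 ⊽ 0 = 0
w4 = w3 ⊼ w1 = 0 ⊼ 0 = 1
w5 = w4 ∧ t = 1 ∧ 0 = 0
w6 = ¬u = ¬1 = 0
w7 = w5 ∧ w6 = 0 ∧ 0 = 0
w8 = q ∧ w7 = 0 ∧ 0 = 0
So w8 = 0.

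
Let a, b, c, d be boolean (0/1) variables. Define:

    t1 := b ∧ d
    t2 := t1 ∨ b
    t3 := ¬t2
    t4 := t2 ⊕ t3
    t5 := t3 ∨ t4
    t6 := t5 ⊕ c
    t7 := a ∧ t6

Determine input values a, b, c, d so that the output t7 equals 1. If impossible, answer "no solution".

t7 = a ∧ t6 must be 1, so both a = 1 and t6 = 1.
t6 = t5 ⊕ c must be 1, so t5 and c differ.
Check with a=1, b=1, c=0, d=0:
t1 = b ∧ d = 1 ∧ 0 = 0
t2 = t1 ∨ b = 0 ∨ 1 = 1
t3 = ¬t2 = ¬1 = 0
t4 = t2 ⊕ t3 = 1 ⊕ 0 = 1
t5 = t3 ∨ t4 = 0 ∨ 1 = 1
t6 = t5 ⊕ c = 1 ⊕ 0 = 1
t7 = a ∧ t6 = 1 ∧ 1 = 1
So t7 = 1 as required.

a=1, b=1, c=0, d=0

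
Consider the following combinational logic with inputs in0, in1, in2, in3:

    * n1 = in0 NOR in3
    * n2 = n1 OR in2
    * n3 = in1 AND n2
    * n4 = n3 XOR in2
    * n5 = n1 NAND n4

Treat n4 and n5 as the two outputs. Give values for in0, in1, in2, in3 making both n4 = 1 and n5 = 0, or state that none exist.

Check with in0=0 in1=1 in2=0 in3=0:
n1 = in0 NOR in3 = 0 NOR 0 = 1
n2 = n1 OR in2 = 1 OR 0 = 1
n3 = in1 AND n2 = 1 AND 1 = 1
n4 = n3 XOR in2 = 1 XOR 0 = 1
n5 = n1 NAND n4 = 1 NAND 1 = 0
So n4 = 1 and n5 = 0.

in0=0 in1=1 in2=0 in3=0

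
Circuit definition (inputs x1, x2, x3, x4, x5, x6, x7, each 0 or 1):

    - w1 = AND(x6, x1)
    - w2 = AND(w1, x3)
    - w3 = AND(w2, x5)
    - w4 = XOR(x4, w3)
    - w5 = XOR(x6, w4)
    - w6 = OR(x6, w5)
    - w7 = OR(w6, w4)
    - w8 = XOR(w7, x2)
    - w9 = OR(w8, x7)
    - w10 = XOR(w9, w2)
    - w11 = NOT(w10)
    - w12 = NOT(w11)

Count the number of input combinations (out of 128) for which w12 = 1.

w12 = NOT(w11) must be 1, so w11 = 0.
w11 = NOT(w10) must be 0, so w10 = 1.
Enumerating the 128 input combinations, 88 give w12 = 1 and 40 give w12 = 0.

88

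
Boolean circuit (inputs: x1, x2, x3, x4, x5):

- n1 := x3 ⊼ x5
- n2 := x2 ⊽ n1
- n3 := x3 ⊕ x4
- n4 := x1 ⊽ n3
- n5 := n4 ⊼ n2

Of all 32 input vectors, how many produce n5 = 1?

n5 = n4 ⊼ n2 must be 1, so at least one of n4, n2 is 0.
Enumerating the 32 input combinations, 31 give n5 = 1 and 1 give n5 = 0.

31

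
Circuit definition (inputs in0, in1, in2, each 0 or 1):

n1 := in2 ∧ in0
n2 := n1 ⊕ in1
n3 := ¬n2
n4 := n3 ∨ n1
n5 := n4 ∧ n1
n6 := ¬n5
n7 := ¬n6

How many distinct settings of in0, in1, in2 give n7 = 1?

n7 = ¬n6 must be 1, so n6 = 0.
n6 = ¬n5 must be 0, so n5 = 1.
n5 = n4 ∧ n1 must be 1, so both n4 = 1 and n1 = 1.
Satisfying assignments:
  in0=1, in1=0, in2=1
  in0=1, in1=1, in2=1

2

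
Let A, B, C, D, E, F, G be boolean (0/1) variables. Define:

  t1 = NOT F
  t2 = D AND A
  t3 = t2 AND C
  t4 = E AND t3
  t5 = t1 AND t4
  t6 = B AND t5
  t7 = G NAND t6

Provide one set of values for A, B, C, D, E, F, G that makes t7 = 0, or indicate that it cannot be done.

Check with A=1, B=1, C=1, D=1, E=1, F=0, G=1:
t1 = NOT F = NOT 0 = 1
t2 = D AND A = 1 AND 1 = 1
t3 = t2 AND C = 1 AND 1 = 1
t4 = E AND t3 = 1 AND 1 = 1
t5 = t1 AND t4 = 1 AND 1 = 1
t6 = B AND t5 = 1 AND 1 = 1
t7 = G NAND t6 = 1 NAND 1 = 0
So t7 = 0 as required.

A=1, B=1, C=1, D=1, E=1, F=0, G=1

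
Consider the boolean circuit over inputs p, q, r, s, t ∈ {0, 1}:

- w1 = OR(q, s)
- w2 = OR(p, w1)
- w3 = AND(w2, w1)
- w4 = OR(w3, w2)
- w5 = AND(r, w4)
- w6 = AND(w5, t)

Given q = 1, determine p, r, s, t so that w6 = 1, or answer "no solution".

p=0 r=1 s=1 t=1

Check with q = 1 and p=0, r=1, s=1, t=1:
w1 = OR(q, s) = OR(1, 1) = 1
w2 = OR(p, w1) = OR(0, 1) = 1
w3 = AND(w2, w1) = AND(1, 1) = 1
w4 = OR(w3, w2) = OR(1, 1) = 1
w5 = AND(r, w4) = AND(1, 1) = 1
w6 = AND(w5, t) = AND(1, 1) = 1
So w6 = 1.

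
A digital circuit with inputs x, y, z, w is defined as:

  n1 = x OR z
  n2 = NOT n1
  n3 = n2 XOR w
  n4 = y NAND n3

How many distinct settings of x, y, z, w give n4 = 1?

12

n4 = y NAND n3 must be 1, so at least one of y, n3 is 0.
Enumerating the 16 input combinations, 12 give n4 = 1 and 4 give n4 = 0.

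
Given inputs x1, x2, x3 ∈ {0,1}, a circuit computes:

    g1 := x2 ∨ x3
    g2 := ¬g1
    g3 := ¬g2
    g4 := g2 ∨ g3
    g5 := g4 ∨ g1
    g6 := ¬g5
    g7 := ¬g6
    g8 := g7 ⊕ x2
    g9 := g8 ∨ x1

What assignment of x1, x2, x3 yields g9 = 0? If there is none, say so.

g9 = g8 ∨ x1 must be 0, so both g8 = 0 and x1 = 0.
g8 = g7 ⊕ x2 must be 0, so g7 and x2 are equal.
Check with x1=0 x2=1 x3=0:
g1 = x2 ∨ x3 = 1 ∨ 0 = 1
g2 = ¬g1 = ¬1 = 0
g3 = ¬g2 = ¬0 = 1
g4 = g2 ∨ g3 = 0 ∨ 1 = 1
g5 = g4 ∨ g1 = 1 ∨ 1 = 1
g6 = ¬g5 = ¬1 = 0
g7 = ¬g6 = ¬0 = 1
g8 = g7 ⊕ x2 = 1 ⊕ 1 = 0
g9 = g8 ∨ x1 = 0 ∨ 0 = 0
So g9 = 0 as required.

x1=0 x2=1 x3=0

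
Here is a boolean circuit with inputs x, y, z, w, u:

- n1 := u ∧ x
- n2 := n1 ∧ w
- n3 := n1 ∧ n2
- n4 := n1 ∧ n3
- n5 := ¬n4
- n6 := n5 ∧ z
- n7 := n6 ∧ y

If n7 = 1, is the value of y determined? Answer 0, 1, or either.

n7 = n6 ∧ y must be 1, so both n6 = 1 and y = 1.
Every assignment with n7 = 1 has y = 1; there are 7 such assignment(s).

1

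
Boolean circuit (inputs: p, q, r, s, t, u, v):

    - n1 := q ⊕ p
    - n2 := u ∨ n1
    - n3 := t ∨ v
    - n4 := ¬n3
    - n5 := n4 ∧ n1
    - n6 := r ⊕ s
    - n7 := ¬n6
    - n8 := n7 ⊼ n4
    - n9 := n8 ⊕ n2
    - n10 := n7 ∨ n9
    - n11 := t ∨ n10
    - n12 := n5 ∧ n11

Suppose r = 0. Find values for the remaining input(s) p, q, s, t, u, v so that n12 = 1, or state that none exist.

Check with r = 0 and p=1, q=0, s=0, t=0, u=0, v=0:
n1 = q ⊕ p = 0 ⊕ 1 = 1
n2 = u ∨ n1 = 0 ∨ 1 = 1
n3 = t ∨ v = 0 ∨ 0 = 0
n4 = ¬n3 = ¬0 = 1
n5 = n4 ∧ n1 = 1 ∧ 1 = 1
n6 = r ⊕ s = 0 ⊕ 0 = 0
n7 = ¬n6 = ¬0 = 1
n8 = n7 ⊼ n4 = 1 ⊼ 1 = 0
n9 = n8 ⊕ n2 = 0 ⊕ 1 = 1
n10 = n7 ∨ n9 = 1 ∨ 1 = 1
n11 = t ∨ n10 = 0 ∨ 1 = 1
n12 = n5 ∧ n11 = 1 ∧ 1 = 1
So n12 = 1.

p=1, q=0, s=0, t=0, u=0, v=0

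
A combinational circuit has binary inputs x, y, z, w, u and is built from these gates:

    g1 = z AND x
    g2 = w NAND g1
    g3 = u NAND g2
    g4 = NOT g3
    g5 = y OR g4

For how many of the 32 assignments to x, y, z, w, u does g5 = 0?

g5 = y OR g4 must be 0, so both y = 0 and g4 = 0.
g4 = NOT g3 must be 0, so g3 = 1.
Enumerating the 32 input combinations, 9 give g5 = 0 and 23 give g5 = 1.

9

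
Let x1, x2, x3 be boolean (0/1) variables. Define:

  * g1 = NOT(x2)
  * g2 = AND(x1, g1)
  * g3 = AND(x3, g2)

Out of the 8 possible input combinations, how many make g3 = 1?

g3 = AND(x3, g2) must be 1, so both x3 = 1 and g2 = 1.
g2 = AND(x1, g1) must be 1, so both x1 = 1 and g1 = 1.
Enumerating the 8 input combinations, 1 give g3 = 1 and 7 give g3 = 0.

1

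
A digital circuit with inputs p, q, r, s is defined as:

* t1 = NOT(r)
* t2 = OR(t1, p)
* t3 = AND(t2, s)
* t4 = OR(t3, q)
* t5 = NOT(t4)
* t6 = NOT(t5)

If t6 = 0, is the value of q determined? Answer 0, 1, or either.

0

t6 = NOT(t5) must be 0, so t5 = 1.
t5 = NOT(t4) must be 1, so t4 = 0.
Every assignment with t6 = 0 has q = 0; there are 5 such assignment(s).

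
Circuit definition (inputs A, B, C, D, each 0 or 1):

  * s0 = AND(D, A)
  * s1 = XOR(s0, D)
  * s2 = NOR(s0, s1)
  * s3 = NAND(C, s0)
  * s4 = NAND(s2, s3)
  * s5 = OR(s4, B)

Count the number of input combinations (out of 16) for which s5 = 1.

12

s5 = OR(s4, B) must be 1, so at least one of s4, B is 1.
Enumerating the 16 input combinations, 12 give s5 = 1 and 4 give s5 = 0.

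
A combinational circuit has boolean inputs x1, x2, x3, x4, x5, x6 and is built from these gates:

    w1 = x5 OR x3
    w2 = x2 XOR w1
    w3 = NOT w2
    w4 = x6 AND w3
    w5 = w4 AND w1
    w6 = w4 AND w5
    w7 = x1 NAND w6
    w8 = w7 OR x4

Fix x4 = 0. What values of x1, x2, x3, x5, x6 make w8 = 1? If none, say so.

w8 = w7 OR x4 must be 1, so at least one of w7, x4 is 1.
Check with x4 = 0 and x1=0, x2=1, x3=0, x5=0, x6=0:
w1 = x5 OR x3 = 0 OR 0 = 0
w2 = x2 XOR w1 = 1 XOR 0 = 1
w3 = NOT w2 = NOT 1 = 0
w4 = x6 AND w3 = 0 AND 0 = 0
w5 = w4 AND w1 = 0 AND 0 = 0
w6 = w4 AND w5 = 0 AND 0 = 0
w7 = x1 NAND w6 = 0 NAND 0 = 1
w8 = w7 OR x4 = 1 OR 0 = 1
So w8 = 1.

x1=0, x2=1, x3=0, x5=0, x6=0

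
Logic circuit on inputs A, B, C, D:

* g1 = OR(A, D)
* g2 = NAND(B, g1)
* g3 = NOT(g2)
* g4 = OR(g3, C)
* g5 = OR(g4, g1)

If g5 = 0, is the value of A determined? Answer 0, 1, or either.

0

g5 = OR(g4, g1) must be 0, so both g4 = 0 and g1 = 0.
g4 = OR(g3, C) must be 0, so both g3 = 0 and C = 0.
g1 = OR(A, D) must be 0, so both A = 0 and D = 0.
Every assignment with g5 = 0 has A = 0; there are 2 such assignment(s).
  A=0, B=0, C=0, D=0
  A=0, B=1, C=0, D=0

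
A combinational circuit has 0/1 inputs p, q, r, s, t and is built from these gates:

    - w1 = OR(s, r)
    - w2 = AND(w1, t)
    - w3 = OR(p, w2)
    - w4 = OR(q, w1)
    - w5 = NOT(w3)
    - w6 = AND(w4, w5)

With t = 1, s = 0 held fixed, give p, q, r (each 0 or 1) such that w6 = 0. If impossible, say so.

Check with t = 1, s = 0 and p=0, q=0, r=0:
w1 = OR(s, r) = OR(0, 0) = 0
w2 = AND(w1, t) = AND(0, 1) = 0
w3 = OR(p, w2) = OR(0, 0) = 0
w4 = OR(q, w1) = OR(0, 0) = 0
w5 = NOT(w3) = NOT 0 = 1
w6 = AND(w4, w5) = AND(0, 1) = 0
So w6 = 0.

p=0, q=0, r=0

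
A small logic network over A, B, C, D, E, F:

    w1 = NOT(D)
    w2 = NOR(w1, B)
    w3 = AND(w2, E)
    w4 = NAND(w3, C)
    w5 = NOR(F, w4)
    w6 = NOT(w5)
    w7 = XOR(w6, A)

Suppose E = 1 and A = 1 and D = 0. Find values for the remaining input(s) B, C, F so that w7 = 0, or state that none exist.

w7 = XOR(w6, A) must be 0, so w6 and A are equal.
Check with E = 1 and A = 1 and D = 0 and B=1, C=1, F=0:
w1 = NOT(D) = NOT 0 = 1
w2 = NOR(w1, B) = NOR(1, 1) = 0
w3 = AND(w2, E) = AND(0, 1) = 0
w4 = NAND(w3, C) = NAND(0, 1) = 1
w5 = NOR(F, w4) = NOR(0, 1) = 0
w6 = NOT(w5) = NOT 0 = 1
w7 = XOR(w6, A) = XOR(1, 1) = 0
So w7 = 0.

B=1, C=1, F=0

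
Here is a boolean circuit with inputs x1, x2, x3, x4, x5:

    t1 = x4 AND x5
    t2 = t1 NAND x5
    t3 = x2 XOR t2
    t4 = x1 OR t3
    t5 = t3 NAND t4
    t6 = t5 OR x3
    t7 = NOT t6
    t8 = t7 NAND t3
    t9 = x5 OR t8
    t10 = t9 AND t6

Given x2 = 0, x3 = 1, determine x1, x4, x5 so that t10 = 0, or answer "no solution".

With x2 = 0, x3 = 1 fixed, none of the 8 settings of x1, x4, x5 give t10 = 0.
For example, with x1=1, x4=0, x5=1:
t1 = x4 AND x5 = 0 AND 1 = 0
t2 = t1 NAND x5 = 0 NAND 1 = 1
t3 = x2 XOR t2 = 0 XOR 1 = 1
t4 = x1 OR t3 = 1 OR 1 = 1
t5 = t3 NAND t4 = 1 NAND 1 = 0
t6 = t5 OR x3 = 0 OR 1 = 1
t7 = NOT t6 = NOT 1 = 0
t8 = t7 NAND t3 = 0 NAND 1 = 1
t9 = x5 OR t8 = 1 OR 1 = 1
t10 = t9 AND t6 = 1 AND 1 = 1
giving t10 = 1 ≠ 0.

no solution exists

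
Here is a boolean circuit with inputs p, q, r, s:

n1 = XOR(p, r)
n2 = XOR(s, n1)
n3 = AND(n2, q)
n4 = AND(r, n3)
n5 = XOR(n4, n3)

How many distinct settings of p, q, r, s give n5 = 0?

n5 = XOR(n4, n3) must be 0, so n4 and n3 are equal.
Enumerating the 16 input combinations, 14 give n5 = 0 and 2 give n5 = 1.

14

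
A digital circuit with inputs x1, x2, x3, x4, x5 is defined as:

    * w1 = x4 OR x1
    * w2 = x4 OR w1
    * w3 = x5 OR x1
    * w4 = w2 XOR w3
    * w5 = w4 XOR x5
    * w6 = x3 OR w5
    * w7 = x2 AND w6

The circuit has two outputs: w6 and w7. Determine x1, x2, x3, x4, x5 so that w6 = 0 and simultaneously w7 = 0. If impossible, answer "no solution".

x1=0 x2=1 x3=0 x4=0 x5=0

Check with x1=0 x2=1 x3=0 x4=0 x5=0:
w1 = x4 OR x1 = 0 OR 0 = 0
w2 = x4 OR w1 = 0 OR 0 = 0
w3 = x5 OR x1 = 0 OR 0 = 0
w4 = w2 XOR w3 = 0 XOR 0 = 0
w5 = w4 XOR x5 = 0 XOR 0 = 0
w6 = x3 OR w5 = 0 OR 0 = 0
w7 = x2 AND w6 = 1 AND 0 = 0
So w6 = 0 and w7 = 0.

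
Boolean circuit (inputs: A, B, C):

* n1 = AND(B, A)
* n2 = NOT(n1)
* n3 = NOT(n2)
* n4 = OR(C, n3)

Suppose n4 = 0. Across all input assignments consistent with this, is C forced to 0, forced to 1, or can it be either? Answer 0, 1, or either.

0

n4 = OR(C, n3) must be 0, so both C = 0 and n3 = 0.
Every assignment with n4 = 0 has C = 0; there are 3 such assignment(s).
  A=0, B=0, C=0
  A=0, B=1, C=0
  A=1, B=0, C=0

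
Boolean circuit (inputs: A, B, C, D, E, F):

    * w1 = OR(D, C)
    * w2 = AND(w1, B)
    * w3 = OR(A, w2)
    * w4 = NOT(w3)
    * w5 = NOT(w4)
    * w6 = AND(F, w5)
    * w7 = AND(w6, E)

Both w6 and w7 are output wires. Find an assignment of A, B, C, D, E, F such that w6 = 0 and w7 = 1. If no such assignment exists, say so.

no solution exists

Across all 64 input combinations, none give both w6 = 0 and w7 = 1.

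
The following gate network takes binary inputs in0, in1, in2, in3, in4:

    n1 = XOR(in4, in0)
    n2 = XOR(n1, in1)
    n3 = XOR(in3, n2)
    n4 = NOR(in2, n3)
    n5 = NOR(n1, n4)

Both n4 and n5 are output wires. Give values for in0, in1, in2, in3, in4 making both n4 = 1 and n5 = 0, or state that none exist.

Check with in0=1, in1=0, in2=0, in3=1, in4=0:
n1 = XOR(in4, in0) = XOR(0, 1) = 1
n2 = XOR(n1, in1) = XOR(1, 0) = 1
n3 = XOR(in3, n2) = XOR(1, 1) = 0
n4 = NOR(in2, n3) = NOR(0, 0) = 1
n5 = NOR(n1, n4) = NOR(1, 1) = 0
So n4 = 1 and n5 = 0.

in0=1, in1=0, in2=0, in3=1, in4=0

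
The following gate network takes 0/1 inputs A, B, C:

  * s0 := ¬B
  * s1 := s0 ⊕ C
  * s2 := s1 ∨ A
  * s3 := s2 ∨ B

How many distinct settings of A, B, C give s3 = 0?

1

s3 = s2 ∨ B must be 0, so both s2 = 0 and B = 0.
Satisfying assignments:
  A=0, B=0, C=1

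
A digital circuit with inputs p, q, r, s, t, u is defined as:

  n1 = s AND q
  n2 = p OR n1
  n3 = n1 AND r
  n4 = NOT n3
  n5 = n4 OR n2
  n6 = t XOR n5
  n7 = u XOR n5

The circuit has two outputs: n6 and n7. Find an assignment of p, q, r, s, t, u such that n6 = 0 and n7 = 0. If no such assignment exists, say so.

Check with p=1, q=1, r=1, s=1, t=1, u=1:
n1 = s AND q = 1 AND 1 = 1
n2 = p OR n1 = 1 OR 1 = 1
n3 = n1 AND r = 1 AND 1 = 1
n4 = NOT n3 = NOT 1 = 0
n5 = n4 OR n2 = 0 OR 1 = 1
n6 = t XOR n5 = 1 XOR 1 = 0
n7 = u XOR n5 = 1 XOR 1 = 0
So n6 = 0 and n7 = 0.

p=1, q=1, r=1, s=1, t=1, u=1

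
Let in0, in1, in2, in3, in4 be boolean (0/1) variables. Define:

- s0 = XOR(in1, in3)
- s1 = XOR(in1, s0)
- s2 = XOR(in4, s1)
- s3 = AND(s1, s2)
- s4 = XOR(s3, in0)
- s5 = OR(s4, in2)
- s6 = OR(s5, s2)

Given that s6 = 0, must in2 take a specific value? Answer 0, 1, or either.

0

s6 = OR(s5, s2) must be 0, so both s5 = 0 and s2 = 0.
s5 = OR(s4, in2) must be 0, so both s4 = 0 and in2 = 0.
Every assignment with s6 = 0 has in2 = 0; there are 4 such assignment(s).
  in0=0, in1=0, in2=0, in3=0, in4=0
  in0=0, in1=0, in2=0, in3=1, in4=1
  in0=0, in1=1, in2=0, in3=0, in4=0
  in0=0, in1=1, in2=0, in3=1, in4=1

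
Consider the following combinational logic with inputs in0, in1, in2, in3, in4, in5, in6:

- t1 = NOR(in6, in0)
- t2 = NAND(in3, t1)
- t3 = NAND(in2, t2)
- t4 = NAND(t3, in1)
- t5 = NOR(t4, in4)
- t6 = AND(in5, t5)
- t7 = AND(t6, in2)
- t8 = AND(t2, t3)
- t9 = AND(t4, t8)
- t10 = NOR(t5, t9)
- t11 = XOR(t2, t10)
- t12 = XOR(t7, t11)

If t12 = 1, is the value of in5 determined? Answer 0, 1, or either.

either

Both values of in5 occur among assignments with t12 = 1:
  in5=0: in0=0, in1=0, in2=0, in3=0, in4=0, in5=0, in6=0
  in5=1: in0=0, in1=0, in2=0, in3=0, in4=0, in5=1, in6=0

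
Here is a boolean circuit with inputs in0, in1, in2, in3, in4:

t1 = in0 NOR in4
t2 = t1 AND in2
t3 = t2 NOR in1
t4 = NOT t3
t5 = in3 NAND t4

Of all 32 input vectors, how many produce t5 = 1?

t5 = in3 NAND t4 must be 1, so at least one of in3, t4 is 0.
Enumerating the 32 input combinations, 23 give t5 = 1 and 9 give t5 = 0.

23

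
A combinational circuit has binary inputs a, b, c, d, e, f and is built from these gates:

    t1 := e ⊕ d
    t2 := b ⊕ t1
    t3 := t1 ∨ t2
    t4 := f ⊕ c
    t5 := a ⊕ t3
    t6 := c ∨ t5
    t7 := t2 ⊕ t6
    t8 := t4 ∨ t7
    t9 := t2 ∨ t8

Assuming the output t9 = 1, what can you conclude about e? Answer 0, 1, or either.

Both values of e occur among assignments with t9 = 1:
  e=0: a=0, b=0, c=0, d=0, e=0, f=1
  e=1: a=0, b=0, c=0, d=0, e=1, f=0

either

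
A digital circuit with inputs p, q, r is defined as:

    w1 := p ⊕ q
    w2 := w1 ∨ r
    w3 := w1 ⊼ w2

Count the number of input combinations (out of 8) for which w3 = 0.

w3 = w1 ⊼ w2 must be 0, so both w1 = 1 and w2 = 1.
Satisfying assignments:
  p=0, q=1, r=0
  p=0, q=1, r=1
  p=1, q=0, r=0
  p=1, q=0, r=1

4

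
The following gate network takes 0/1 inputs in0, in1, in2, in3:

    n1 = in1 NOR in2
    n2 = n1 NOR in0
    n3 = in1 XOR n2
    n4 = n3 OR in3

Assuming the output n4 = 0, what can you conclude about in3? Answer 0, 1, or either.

0

n4 = n3 OR in3 must be 0, so both n3 = 0 and in3 = 0.
n3 = in1 XOR n2 must be 0, so in1 and n2 are equal.
Every assignment with n4 = 0 has in3 = 0; there are 5 such assignment(s).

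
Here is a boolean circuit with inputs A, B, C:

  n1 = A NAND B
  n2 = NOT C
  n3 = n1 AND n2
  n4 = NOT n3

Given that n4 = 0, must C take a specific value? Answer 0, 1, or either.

0

n4 = NOT n3 must be 0, so n3 = 1.
n3 = n1 AND n2 must be 1, so both n1 = 1 and n2 = 1.
Every assignment with n4 = 0 has C = 0; there are 3 such assignment(s).
  A=0, B=0, C=0
  A=0, B=1, C=0
  A=1, B=0, C=0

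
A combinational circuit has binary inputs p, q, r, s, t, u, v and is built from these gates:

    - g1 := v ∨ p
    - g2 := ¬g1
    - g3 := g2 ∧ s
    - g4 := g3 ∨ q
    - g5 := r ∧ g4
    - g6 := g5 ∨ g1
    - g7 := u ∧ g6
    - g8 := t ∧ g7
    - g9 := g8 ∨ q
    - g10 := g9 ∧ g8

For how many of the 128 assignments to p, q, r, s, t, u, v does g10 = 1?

g10 = g9 ∧ g8 must be 1, so both g9 = 1 and g8 = 1.
Enumerating the 128 input combinations, 27 give g10 = 1 and 101 give g10 = 0.

27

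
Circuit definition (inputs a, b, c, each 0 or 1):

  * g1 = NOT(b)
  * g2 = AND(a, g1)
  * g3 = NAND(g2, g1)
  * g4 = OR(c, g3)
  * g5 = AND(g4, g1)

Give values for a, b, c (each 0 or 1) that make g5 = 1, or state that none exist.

g5 = AND(g4, g1) must be 1, so both g4 = 1 and g1 = 1.
Check with a=1, b=0, c=1:
g1 = NOT(b) = NOT 0 = 1
g2 = AND(a, g1) = AND(1, 1) = 1
g3 = NAND(g2, g1) = NAND(1, 1) = 0
g4 = OR(c, g3) = OR(1, 0) = 1
g5 = AND(g4, g1) = AND(1, 1) = 1
So g5 = 1 as required.

a=1, b=0, c=1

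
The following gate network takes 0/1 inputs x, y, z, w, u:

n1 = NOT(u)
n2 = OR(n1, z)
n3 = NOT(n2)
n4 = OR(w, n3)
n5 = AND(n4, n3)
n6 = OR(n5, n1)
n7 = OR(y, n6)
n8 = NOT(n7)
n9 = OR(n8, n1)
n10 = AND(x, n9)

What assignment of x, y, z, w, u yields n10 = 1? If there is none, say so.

n10 = AND(x, n9) must be 1, so both x = 1 and n9 = 1.
n9 = OR(n8, n1) must be 1, so at least one of n8, n1 is 1.
Check with x=1, y=1, z=0, w=1, u=0:
n1 = NOT(u) = NOT 0 = 1
n2 = OR(n1, z) = OR(1, 0) = 1
n3 = NOT(n2) = NOT 1 = 0
n4 = OR(w, n3) = OR(1, 0) = 1
n5 = AND(n4, n3) = AND(1, 0) = 0
n6 = OR(n5, n1) = OR(0, 1) = 1
n7 = OR(y, n6) = OR(1, 1) = 1
n8 = NOT(n7) = NOT 1 = 0
n9 = OR(n8, n1) = OR(0, 1) = 1
n10 = AND(x, n9) = AND(1, 1) = 1
So n10 = 1 as required.

x=1, y=1, z=0, w=1, u=0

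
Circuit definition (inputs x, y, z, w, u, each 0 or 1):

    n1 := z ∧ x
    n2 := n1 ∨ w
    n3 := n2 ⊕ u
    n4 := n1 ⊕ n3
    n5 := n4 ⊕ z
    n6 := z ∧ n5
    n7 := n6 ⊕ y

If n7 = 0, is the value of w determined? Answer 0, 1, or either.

Both values of w occur among assignments with n7 = 0:
  w=0: x=0, y=0, z=0, w=0, u=0
  w=1: x=0, y=0, z=0, w=1, u=0

either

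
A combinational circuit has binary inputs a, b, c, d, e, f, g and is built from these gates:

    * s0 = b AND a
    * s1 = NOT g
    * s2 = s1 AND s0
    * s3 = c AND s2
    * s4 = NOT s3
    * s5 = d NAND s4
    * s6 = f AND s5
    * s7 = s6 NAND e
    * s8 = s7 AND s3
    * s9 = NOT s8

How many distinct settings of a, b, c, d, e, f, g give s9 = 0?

s9 = NOT s8 must be 0, so s8 = 1.
Satisfying assignments:
  a=1, b=1, c=1, d=0, e=0, f=0, g=0
  a=1, b=1, c=1, d=0, e=0, f=1, g=0
  a=1, b=1, c=1, d=0, e=1, f=0, g=0
  a=1, b=1, c=1, d=1, e=0, f=0, g=0
  a=1, b=1, c=1, d=1, e=0, f=1, g=0
  a=1, b=1, c=1, d=1, e=1, f=0, g=0

6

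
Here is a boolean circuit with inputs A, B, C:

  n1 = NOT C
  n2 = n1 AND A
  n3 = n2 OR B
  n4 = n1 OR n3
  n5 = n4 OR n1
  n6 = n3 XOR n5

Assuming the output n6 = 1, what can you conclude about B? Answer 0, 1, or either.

n6 = n3 XOR n5 must be 1, so n3 and n5 differ.
Every assignment with n6 = 1 has B = 0; there are 1 such assignment(s).
  A=0, B=0, C=0

0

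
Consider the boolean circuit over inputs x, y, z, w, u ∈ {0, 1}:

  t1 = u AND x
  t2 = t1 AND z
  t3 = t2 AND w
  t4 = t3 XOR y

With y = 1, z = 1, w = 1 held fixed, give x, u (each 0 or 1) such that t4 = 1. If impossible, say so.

t4 = t3 XOR y must be 1, so t3 and y differ.
Check with y = 1, z = 1, w = 1 and x=1, u=0:
t1 = u AND x = 0 AND 1 = 0
t2 = t1 AND z = 0 AND 1 = 0
t3 = t2 AND w = 0 AND 1 = 0
t4 = t3 XOR y = 0 XOR 1 = 1
So t4 = 1.

x=1, u=0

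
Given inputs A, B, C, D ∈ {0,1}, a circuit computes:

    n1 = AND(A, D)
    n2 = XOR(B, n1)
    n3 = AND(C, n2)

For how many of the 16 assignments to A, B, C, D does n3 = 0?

12

n3 = AND(C, n2) must be 0, so at least one of C, n2 is 0.
Enumerating the 16 input combinations, 12 give n3 = 0 and 4 give n3 = 1.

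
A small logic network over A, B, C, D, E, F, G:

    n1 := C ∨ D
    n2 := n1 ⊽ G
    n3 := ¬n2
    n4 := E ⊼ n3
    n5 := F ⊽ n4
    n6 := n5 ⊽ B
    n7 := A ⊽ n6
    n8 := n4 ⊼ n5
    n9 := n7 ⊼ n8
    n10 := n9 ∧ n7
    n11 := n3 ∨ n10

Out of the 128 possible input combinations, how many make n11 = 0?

16

n11 = n3 ∨ n10 must be 0, so both n3 = 0 and n10 = 0.
Enumerating the 128 input combinations, 16 give n11 = 0 and 112 give n11 = 1.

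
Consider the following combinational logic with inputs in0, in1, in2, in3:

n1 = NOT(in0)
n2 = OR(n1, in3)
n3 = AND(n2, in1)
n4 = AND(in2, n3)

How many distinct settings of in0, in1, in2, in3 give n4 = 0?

13

n4 = AND(in2, n3) must be 0, so at least one of in2, n3 is 0.
Enumerating the 16 input combinations, 13 give n4 = 0 and 3 give n4 = 1.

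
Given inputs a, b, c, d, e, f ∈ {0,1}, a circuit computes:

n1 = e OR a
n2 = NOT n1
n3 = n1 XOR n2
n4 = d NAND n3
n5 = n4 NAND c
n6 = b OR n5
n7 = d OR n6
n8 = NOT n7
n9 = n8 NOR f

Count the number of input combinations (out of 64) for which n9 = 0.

36

n9 = n8 NOR f must be 0, so at least one of n8, f is 1.
Enumerating the 64 input combinations, 36 give n9 = 0 and 28 give n9 = 1.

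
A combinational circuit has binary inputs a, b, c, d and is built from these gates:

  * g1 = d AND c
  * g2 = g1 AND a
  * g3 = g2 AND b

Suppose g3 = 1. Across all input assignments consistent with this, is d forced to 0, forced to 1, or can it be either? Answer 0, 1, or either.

g3 = g2 AND b must be 1, so both g2 = 1 and b = 1.
g2 = g1 AND a must be 1, so both g1 = 1 and a = 1.
g1 = d AND c must be 1, so both d = 1 and c = 1.
Every assignment with g3 = 1 has d = 1; there are 1 such assignment(s).
  a=1, b=1, c=1, d=1

1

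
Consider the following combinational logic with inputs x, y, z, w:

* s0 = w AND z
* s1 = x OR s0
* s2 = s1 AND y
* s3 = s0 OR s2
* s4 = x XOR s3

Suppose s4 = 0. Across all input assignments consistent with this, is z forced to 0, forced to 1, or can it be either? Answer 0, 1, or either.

either

Both values of z occur among assignments with s4 = 0:
  z=0: x=0, y=0, z=0, w=0
  z=1: x=0, y=0, z=1, w=0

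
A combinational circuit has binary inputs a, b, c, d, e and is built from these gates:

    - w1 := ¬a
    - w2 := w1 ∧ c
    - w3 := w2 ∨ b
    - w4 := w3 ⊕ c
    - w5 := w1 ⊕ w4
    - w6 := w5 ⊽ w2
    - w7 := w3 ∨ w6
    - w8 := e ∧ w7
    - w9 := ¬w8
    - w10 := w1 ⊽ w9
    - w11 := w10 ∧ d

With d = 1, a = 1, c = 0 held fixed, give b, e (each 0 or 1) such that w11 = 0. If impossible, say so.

b=1 e=0

Check with d = 1, a = 1, c = 0 and b=1, e=0:
w1 = ¬a = ¬1 = 0
w2 = w1 ∧ c = 0 ∧ 0 = 0
w3 = w2 ∨ b = 0 ∨ 1 = 1
w4 = w3 ⊕ c = 1 ⊕ 0 = 1
w5 = w1 ⊕ w4 = 0 ⊕ 1 = 1
w6 = w5 ⊽ w2 = 1 ⊽ 0 = 0
w7 = w3 ∨ w6 = 1 ∨ 0 = 1
w8 = e ∧ w7 = 0 ∧ 1 = 0
w9 = ¬w8 = ¬0 = 1
w10 = w1 ⊽ w9 = 0 ⊽ 1 = 0
w11 = w10 ∧ d = 0 ∧ 1 = 0
So w11 = 0.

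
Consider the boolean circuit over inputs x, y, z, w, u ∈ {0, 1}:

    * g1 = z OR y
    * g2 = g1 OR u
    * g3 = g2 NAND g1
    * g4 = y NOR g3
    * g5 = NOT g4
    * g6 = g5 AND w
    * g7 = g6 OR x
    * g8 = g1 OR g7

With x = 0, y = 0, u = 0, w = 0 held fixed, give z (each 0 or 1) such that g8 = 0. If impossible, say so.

g8 = g1 OR g7 must be 0, so both g1 = 0 and g7 = 0.
Check with x = 0, y = 0, u = 0, w = 0 and z=0:
g1 = z OR y = 0 OR 0 = 0
g2 = g1 OR u = 0 OR 0 = 0
g3 = g2 NAND g1 = 0 NAND 0 = 1
g4 = y NOR g3 = 0 NOR 1 = 0
g5 = NOT g4 = NOT 0 = 1
g6 = g5 AND w = 1 AND 0 = 0
g7 = g6 OR x = 0 OR 0 = 0
g8 = g1 OR g7 = 0 OR 0 = 0
So g8 = 0.

z=0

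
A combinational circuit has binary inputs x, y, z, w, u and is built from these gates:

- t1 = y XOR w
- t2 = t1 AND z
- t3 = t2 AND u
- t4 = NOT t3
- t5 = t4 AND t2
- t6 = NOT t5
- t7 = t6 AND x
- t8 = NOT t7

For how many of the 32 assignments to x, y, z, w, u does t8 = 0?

t8 = NOT t7 must be 0, so t7 = 1.
t7 = t6 AND x must be 1, so both t6 = 1 and x = 1.
t6 = NOT t5 must be 1, so t5 = 0.
Enumerating the 32 input combinations, 14 give t8 = 0 and 18 give t8 = 1.

14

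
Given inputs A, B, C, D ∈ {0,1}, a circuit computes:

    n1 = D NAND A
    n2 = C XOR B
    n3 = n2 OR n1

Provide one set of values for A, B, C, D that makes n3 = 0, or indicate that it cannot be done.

Check with A=1 B=1 C=1 D=1:
n1 = D NAND A = 1 NAND 1 = 0
n2 = C XOR B = 1 XOR 1 = 0
n3 = n2 OR n1 = 0 OR 0 = 0
So n3 = 0 as required.

A=1 B=1 C=1 D=1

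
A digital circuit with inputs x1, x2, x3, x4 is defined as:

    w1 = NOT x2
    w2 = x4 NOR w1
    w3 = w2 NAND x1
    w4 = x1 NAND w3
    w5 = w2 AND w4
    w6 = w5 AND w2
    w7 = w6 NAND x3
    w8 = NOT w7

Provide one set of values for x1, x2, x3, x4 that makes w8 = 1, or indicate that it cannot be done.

x1=1 x2=1 x3=1 x4=0

w8 = NOT w7 must be 1, so w7 = 0.
w7 = w6 NAND x3 must be 0, so both w6 = 1 and x3 = 1.
w6 = w5 AND w2 must be 1, so both w5 = 1 and w2 = 1.
Check with x1=1 x2=1 x3=1 x4=0:
w1 = NOT x2 = NOT 1 = 0
w2 = x4 NOR w1 = 0 NOR 0 = 1
w3 = w2 NAND x1 = 1 NAND 1 = 0
w4 = x1 NAND w3 = 1 NAND 0 = 1
w5 = w2 AND w4 = 1 AND 1 = 1
w6 = w5 AND w2 = 1 AND 1 = 1
w7 = w6 NAND x3 = 1 NAND 1 = 0
w8 = NOT w7 = NOT 0 = 1
So w8 = 1 as required.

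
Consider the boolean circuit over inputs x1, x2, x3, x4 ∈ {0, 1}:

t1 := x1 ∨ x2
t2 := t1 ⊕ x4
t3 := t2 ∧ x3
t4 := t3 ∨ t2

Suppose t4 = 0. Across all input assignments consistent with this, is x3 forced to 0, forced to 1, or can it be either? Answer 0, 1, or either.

Both values of x3 occur among assignments with t4 = 0:
  x3=0: x1=0, x2=0, x3=0, x4=0
  x3=1: x1=0, x2=0, x3=1, x4=0

either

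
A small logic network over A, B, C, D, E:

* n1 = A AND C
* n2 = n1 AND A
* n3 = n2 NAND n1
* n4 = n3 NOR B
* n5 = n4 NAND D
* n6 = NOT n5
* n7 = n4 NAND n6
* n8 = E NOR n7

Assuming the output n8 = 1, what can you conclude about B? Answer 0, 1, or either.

n8 = E NOR n7 must be 1, so both E = 0 and n7 = 0.
Every assignment with n8 = 1 has B = 0; there are 1 such assignment(s).
  A=1, B=0, C=1, D=1, E=0

0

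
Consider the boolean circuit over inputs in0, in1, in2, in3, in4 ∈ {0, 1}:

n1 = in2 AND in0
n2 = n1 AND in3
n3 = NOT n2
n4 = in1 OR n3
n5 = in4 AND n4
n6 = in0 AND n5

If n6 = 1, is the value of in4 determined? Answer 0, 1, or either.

1

n6 = in0 AND n5 must be 1, so both in0 = 1 and n5 = 1.
n5 = in4 AND n4 must be 1, so both in4 = 1 and n4 = 1.
n4 = in1 OR n3 must be 1, so at least one of in1, n3 is 1.
Every assignment with n6 = 1 has in4 = 1; there are 7 such assignment(s).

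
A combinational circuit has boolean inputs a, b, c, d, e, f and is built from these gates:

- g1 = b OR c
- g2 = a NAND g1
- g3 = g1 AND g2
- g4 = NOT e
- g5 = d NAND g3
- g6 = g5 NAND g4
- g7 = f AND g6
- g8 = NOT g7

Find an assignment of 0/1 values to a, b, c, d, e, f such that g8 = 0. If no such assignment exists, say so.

a=1, b=0, c=1, d=0, e=1, f=1

Check with a=1, b=0, c=1, d=0, e=1, f=1:
g1 = b OR c = 0 OR 1 = 1
g2 = a NAND g1 = 1 NAND 1 = 0
g3 = g1 AND g2 = 1 AND 0 = 0
g4 = NOT e = NOT 1 = 0
g5 = d NAND g3 = 0 NAND 0 = 1
g6 = g5 NAND g4 = 1 NAND 0 = 1
g7 = f AND g6 = 1 AND 1 = 1
g8 = NOT g7 = NOT 1 = 0
So g8 = 0 as required.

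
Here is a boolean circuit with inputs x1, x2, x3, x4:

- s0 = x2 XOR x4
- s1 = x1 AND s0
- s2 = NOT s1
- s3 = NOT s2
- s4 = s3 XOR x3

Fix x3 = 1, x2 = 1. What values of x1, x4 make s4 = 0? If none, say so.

s4 = s3 XOR x3 must be 0, so s3 and x3 are equal.
Check with x3 = 1, x2 = 1 and x1=1, x4=0:
s0 = x2 XOR x4 = 1 XOR 0 = 1
s1 = x1 AND s0 = 1 AND 1 = 1
s2 = NOT s1 = NOT 1 = 0
s3 = NOT s2 = NOT 0 = 1
s4 = s3 XOR x3 = 1 XOR 1 = 0
So s4 = 0.

x1=1 x4=0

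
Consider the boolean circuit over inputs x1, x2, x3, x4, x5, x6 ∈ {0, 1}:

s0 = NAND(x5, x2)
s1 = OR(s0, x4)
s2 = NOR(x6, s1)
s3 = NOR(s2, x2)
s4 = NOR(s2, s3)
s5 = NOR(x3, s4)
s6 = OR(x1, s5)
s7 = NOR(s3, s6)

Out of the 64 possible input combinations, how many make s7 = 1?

15

s7 = NOR(s3, s6) must be 1, so both s3 = 0 and s6 = 0.
Enumerating the 64 input combinations, 15 give s7 = 1 and 49 give s7 = 0.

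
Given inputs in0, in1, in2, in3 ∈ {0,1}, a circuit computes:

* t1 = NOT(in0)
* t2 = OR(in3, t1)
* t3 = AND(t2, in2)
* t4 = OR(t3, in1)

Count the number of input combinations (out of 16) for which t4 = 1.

11

t4 = OR(t3, in1) must be 1, so at least one of t3, in1 is 1.
Enumerating the 16 input combinations, 11 give t4 = 1 and 5 give t4 = 0.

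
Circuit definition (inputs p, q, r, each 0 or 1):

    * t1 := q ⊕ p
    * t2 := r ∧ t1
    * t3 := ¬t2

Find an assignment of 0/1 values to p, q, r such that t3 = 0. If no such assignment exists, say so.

p=0, q=1, r=1

Check with p=0, q=1, r=1:
t1 = q ⊕ p = 1 ⊕ 0 = 1
t2 = r ∧ t1 = 1 ∧ 1 = 1
t3 = ¬t2 = ¬1 = 0
So t3 = 0 as required.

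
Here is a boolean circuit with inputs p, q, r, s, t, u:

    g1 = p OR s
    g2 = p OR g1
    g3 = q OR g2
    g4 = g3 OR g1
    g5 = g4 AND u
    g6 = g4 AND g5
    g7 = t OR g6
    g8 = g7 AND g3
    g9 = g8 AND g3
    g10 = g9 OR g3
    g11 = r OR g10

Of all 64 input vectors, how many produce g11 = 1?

g11 = r OR g10 must be 1, so at least one of r, g10 is 1.
Enumerating the 64 input combinations, 60 give g11 = 1 and 4 give g11 = 0.

60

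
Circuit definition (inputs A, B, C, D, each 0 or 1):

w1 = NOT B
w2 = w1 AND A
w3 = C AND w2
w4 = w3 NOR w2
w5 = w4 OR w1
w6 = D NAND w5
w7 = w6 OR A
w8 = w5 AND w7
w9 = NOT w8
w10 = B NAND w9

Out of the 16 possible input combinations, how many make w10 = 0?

w10 = B NAND w9 must be 0, so both B = 1 and w9 = 1.
w9 = NOT w8 must be 1, so w8 = 0.
Satisfying assignments:
  A=0, B=1, C=0, D=1
  A=0, B=1, C=1, D=1

2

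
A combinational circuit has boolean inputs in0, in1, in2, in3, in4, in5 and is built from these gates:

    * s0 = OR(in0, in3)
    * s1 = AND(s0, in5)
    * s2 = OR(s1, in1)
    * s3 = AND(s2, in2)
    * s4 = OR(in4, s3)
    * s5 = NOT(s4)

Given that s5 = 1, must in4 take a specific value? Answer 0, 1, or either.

s5 = NOT(s4) must be 1, so s4 = 0.
Every assignment with s5 = 1 has in4 = 0; there are 21 such assignment(s).

0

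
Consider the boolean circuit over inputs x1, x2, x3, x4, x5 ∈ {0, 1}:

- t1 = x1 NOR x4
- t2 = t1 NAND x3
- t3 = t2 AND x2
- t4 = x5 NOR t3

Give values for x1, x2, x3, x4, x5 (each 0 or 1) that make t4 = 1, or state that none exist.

x1=0 x2=1 x3=1 x4=0 x5=0

t4 = x5 NOR t3 must be 1, so both x5 = 0 and t3 = 0.
t3 = t2 AND x2 must be 0, so at least one of t2, x2 is 0.
Check with x1=0 x2=1 x3=1 x4=0 x5=0:
t1 = x1 NOR x4 = 0 NOR 0 = 1
t2 = t1 NAND x3 = 1 NAND 1 = 0
t3 = t2 AND x2 = 0 AND 1 = 0
t4 = x5 NOR t3 = 0 NOR 0 = 1
So t4 = 1 as required.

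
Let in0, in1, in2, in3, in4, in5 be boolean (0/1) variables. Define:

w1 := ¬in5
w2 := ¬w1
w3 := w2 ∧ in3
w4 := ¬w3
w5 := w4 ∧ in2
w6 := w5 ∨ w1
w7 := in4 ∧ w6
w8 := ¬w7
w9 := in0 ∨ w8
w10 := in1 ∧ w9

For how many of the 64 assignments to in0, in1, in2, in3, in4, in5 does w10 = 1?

27

w10 = in1 ∧ w9 must be 1, so both in1 = 1 and w9 = 1.
Enumerating the 64 input combinations, 27 give w10 = 1 and 37 give w10 = 0.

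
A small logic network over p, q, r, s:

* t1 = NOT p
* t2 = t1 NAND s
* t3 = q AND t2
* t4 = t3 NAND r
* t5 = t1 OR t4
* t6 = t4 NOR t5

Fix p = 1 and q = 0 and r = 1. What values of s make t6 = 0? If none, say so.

s=1

Check with p = 1 and q = 0 and r = 1 and s=1:
t1 = NOT p = NOT 1 = 0
t2 = t1 NAND s = 0 NAND 1 = 1
t3 = q AND t2 = 0 AND 1 = 0
t4 = t3 NAND r = 0 NAND 1 = 1
t5 = t1 OR t4 = 0 OR 1 = 1
t6 = t4 NOR t5 = 1 NOR 1 = 0
So t6 = 0.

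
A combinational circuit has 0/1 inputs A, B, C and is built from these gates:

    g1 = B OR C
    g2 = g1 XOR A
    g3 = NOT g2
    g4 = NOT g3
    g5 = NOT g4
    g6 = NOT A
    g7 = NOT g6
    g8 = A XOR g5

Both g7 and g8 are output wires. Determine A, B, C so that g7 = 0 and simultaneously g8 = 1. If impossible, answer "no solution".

Check with A=0, B=0, C=0:
g1 = B OR C = 0 OR 0 = 0
g2 = g1 XOR A = 0 XOR 0 = 0
g3 = NOT g2 = NOT 0 = 1
g4 = NOT g3 = NOT 1 = 0
g5 = NOT g4 = NOT 0 = 1
g6 = NOT A = NOT 0 = 1
g7 = NOT g6 = NOT 1 = 0
g8 = A XOR g5 = 0 XOR 1 = 1
So g7 = 0 and g8 = 1.

A=0, B=0, C=0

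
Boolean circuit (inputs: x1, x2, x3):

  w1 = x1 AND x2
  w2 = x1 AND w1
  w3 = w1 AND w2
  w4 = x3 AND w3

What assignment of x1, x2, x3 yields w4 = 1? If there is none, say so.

w4 = x3 AND w3 must be 1, so both x3 = 1 and w3 = 1.
Check with x1=1 x2=1 x3=1:
w1 = x1 AND x2 = 1 AND 1 = 1
w2 = x1 AND w1 = 1 AND 1 = 1
w3 = w1 AND w2 = 1 AND 1 = 1
w4 = x3 AND w3 = 1 AND 1 = 1
So w4 = 1 as required.

x1=1 x2=1 x3=1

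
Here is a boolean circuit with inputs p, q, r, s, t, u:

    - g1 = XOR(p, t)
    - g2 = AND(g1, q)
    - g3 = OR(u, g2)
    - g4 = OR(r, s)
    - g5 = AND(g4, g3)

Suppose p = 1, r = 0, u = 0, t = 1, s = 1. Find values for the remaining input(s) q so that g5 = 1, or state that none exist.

With p = 1, r = 0, u = 0, t = 1, s = 1 fixed, none of the 2 settings of q give g5 = 1.
For example, with q=0:
g1 = XOR(p, t) = XOR(1, 1) = 0
g2 = AND(g1, q) = AND(0, 0) = 0
g3 = OR(u, g2) = OR(0, 0) = 0
g4 = OR(r, s) = OR(0, 1) = 1
g5 = AND(g4, g3) = AND(1, 0) = 0
giving g5 = 0 ≠ 1.

no solution exists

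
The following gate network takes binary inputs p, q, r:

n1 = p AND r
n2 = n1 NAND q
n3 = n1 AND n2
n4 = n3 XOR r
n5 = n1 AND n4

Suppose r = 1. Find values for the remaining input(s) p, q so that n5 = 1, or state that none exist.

p=1 q=1

n5 = n1 AND n4 must be 1, so both n1 = 1 and n4 = 1.
n1 = p AND r must be 1, so both p = 1 and r = 1.
Check with r = 1 and p=1, q=1:
n1 = p AND r = 1 AND 1 = 1
n2 = n1 NAND q = 1 NAND 1 = 0
n3 = n1 AND n2 = 1 AND 0 = 0
n4 = n3 XOR r = 0 XOR 1 = 1
n5 = n1 AND n4 = 1 AND 1 = 1
So n5 = 1.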